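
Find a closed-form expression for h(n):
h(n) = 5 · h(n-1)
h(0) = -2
Pure geometric recurrence with ratio 5.
By induction h(n) = h(0) · (5)^n = - 2 \cdot 5^{n}.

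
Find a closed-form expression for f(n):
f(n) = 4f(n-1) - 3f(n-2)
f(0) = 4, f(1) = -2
Characteristic equation: x² - 4x + 3 = 0, which factors as (x - (1))(x - (3)) = 0.
Roots r₁ = 1, r₂ = 3 (distinct).
General solution: f(n) = A·(1)^n + B·(3)^n.
From f(0) = 4: A + B = 4.
From f(1) = -2: A + 3B = -2.
Solving: A = 7, B = -3.
So f(n) = 7 - 3 \cdot 3^{n}.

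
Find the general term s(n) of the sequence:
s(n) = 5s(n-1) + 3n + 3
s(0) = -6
First-order linear with linear forcing.
Homogeneous solution: s_h(n) = A·(5)^n.
Try particular s_p(n) = pn + q. Substituting:
  pn + q = 5(p(n-1) + q) + 3n + 3.
Matching the n-coefficient: p = 5p + 3 ⇒ p = - \frac{3}{4}.
Matching constants: q = -5p + 5q + 3 ⇒ q = - \frac{27}{16}.
General: s(n) = A·(5)^n - \frac{3 n}{4} - \frac{27}{16}.
Apply s(0) = -6: A - \frac{27}{16} = -6 ⇒ A = - \frac{69}{16}.
So s(n) = - \frac{69 \cdot 5^{n}}{16} - \frac{3 n}{4} - \frac{27}{16}.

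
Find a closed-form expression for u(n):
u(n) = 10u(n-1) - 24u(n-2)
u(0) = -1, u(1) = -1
Characteristic equation: x² - 10x + 24 = 0, which factors as (x - (6))(x - (4)) = 0.
Roots r₁ = 6, r₂ = 4 (distinct).
General solution: u(n) = A·(6)^n + B·(4)^n.
From u(0) = -1: A + B = -1.
From u(1) = -1: 6A + 4B = -1.
Solving: A = \frac{3}{2}, B = - \frac{5}{2}.
So u(n) = - \frac{5 \cdot 4^{n}}{2} + \frac{3 \cdot 6^{n}}{2}.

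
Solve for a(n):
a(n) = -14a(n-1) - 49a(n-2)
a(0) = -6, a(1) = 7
Characteristic equation: x² + 14x + 49 = 0, which is (x - (-7))².
Repeated root r = -7.
General solution: a(n) = (A + Bn)·(-7)^n.
From a(0) = -6: A = -6.
From a(1) = 7: (A + B)·(-7) = 7 ⇒ B = 5.
So a(n) = \left(5 n - 6\right) \cdot (-7)^n.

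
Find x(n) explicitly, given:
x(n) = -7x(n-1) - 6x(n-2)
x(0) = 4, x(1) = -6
Characteristic equation: x² + 7x + 6 = 0, which factors as (x - (-6))(x - (-1)) = 0.
Roots r₁ = -6, r₂ = -1 (distinct).
General solution: x(n) = A·(-6)^n + B·(-1)^n.
From x(0) = 4: A + B = 4.
From x(1) = -6: -6A - B = -6.
Solving: A = \frac{2}{5}, B = \frac{18}{5}.
So x(n) = \frac{18 \left(-1\right)^{n}}{5} + \frac{2 \left(-6\right)^{n}}{5}.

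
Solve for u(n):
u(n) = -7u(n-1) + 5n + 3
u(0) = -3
First-order linear with linear forcing.
Homogeneous solution: u_h(n) = A·(-7)^n.
Try particular u_p(n) = pn + q. Substituting:
  pn + q = -7(p(n-1) + q) + 5n + 3.
Matching the n-coefficient: p = -7p + 5 ⇒ p = \frac{5}{8}.
Matching constants: q = 7p - 7q + 3 ⇒ q = \frac{59}{64}.
General: u(n) = A·(-7)^n + \frac{5 n}{8} + \frac{59}{64}.
Apply u(0) = -3: A + \frac{59}{64} = -3 ⇒ A = - \frac{251}{64}.
So u(n) = - \frac{251 \left(-7\right)^{n}}{64} + \frac{5 n}{8} + \frac{59}{64}.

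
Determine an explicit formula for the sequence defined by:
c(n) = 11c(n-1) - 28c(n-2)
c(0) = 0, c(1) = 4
Characteristic equation: x² - 11x + 28 = 0, which factors as (x - (7))(x - (4)) = 0.
Roots r₁ = 7, r₂ = 4 (distinct).
General solution: c(n) = A·(7)^n + B·(4)^n.
From c(0) = 0: A + B = 0.
From c(1) = 4: 7A + 4B = 4.
Solving: A = \frac{4}{3}, B = - \frac{4}{3}.
So c(n) = - \frac{4 \cdot 4^{n}}{3} + \frac{4 \cdot 7^{n}}{3}.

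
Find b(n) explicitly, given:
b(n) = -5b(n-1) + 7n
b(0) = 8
First-order linear with linear forcing.
Homogeneous solution: b_h(n) = A·(-5)^n.
Try particular b_p(n) = pn + q. Substituting:
  pn + q = -5(p(n-1) + q) + 7n.
Matching the n-coefficient: p = -5p + 7 ⇒ p = \frac{7}{6}.
Matching constants: q = 5p - 5q ⇒ q = \frac{35}{36}.
General: b(n) = A·(-5)^n + \frac{7 n}{6} + \frac{35}{36}.
Apply b(0) = 8: A + \frac{35}{36} = 8 ⇒ A = \frac{253}{36}.
So b(n) = \frac{253 \left(-5\right)^{n}}{36} + \frac{7 n}{6} + \frac{35}{36}.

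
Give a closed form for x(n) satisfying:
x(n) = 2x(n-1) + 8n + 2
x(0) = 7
First-order linear with linear forcing.
Homogeneous solution: x_h(n) = A·(2)^n.
Try particular x_p(n) = pn + q. Substituting:
  pn + q = 2(p(n-1) + q) + 8n + 2.
Matching the n-coefficient: p = 2p + 8 ⇒ p = -8.
Matching constants: q = -2p + 2q + 2 ⇒ q = -18.
General: x(n) = A·(2)^n - 8 n - 18.
Apply x(0) = 7: A - 18 = 7 ⇒ A = 25.
So x(n) = 25 \cdot 2^{n} - 8 n - 18.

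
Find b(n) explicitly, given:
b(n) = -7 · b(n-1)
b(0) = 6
Pure geometric recurrence with ratio -7.
By induction b(n) = b(0) · (-7)^n = 6 \left(-7\right)^{n}.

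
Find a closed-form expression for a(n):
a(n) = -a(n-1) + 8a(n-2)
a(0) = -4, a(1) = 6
Characteristic equation: x² + x - 8 = 0.
Discriminant Δ = (-1)² + 4·(8) = 33.
Roots r₁,₂ = (-1 ± √33)/2, so r₁ = - \frac{1}{2} + \frac{\sqrt{33}}{2}, r₂ = - \frac{\sqrt{33}}{2} - \frac{1}{2}.
General solution: a(n) = A·r₁^n + B·r₂^n.
From the initial conditions, A + B = -4 and r₁A + r₂B = 6.
Since r₁ - r₂ = √33: A = (6 - (-4)r₂)/√33 = -2 + \frac{4 \sqrt{33}}{33}, and B = -4 - A = -2 - \frac{4 \sqrt{33}}{33}.
So a(n) = \left(-2 + \frac{4 \sqrt{33}}{33}\right)\left(- \frac{1}{2} + \frac{\sqrt{33}}{2}\right)^n + \left(-2 - \frac{4 \sqrt{33}}{33}\right)\left(- \frac{\sqrt{33}}{2} - \frac{1}{2}\right)^n.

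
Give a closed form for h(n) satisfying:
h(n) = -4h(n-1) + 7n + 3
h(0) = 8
First-order linear with linear forcing.
Homogeneous solution: h_h(n) = A·(-4)^n.
Try particular h_p(n) = pn + q. Substituting:
  pn + q = -4(p(n-1) + q) + 7n + 3.
Matching the n-coefficient: p = -4p + 7 ⇒ p = \frac{7}{5}.
Matching constants: q = 4p - 4q + 3 ⇒ q = \frac{43}{25}.
General: h(n) = A·(-4)^n + \frac{7 n}{5} + \frac{43}{25}.
Apply h(0) = 8: A + \frac{43}{25} = 8 ⇒ A = \frac{157}{25}.
So h(n) = \frac{157 \left(-4\right)^{n}}{25} + \frac{7 n}{5} + \frac{43}{25}.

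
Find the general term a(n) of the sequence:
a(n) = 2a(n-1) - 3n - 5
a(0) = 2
First-order linear with linear forcing.
Homogeneous solution: a_h(n) = A·(2)^n.
Try particular a_p(n) = pn + q. Substituting:
  pn + q = 2(p(n-1) + q) - 3n - 5.
Matching the n-coefficient: p = 2p - 3 ⇒ p = 3.
Matching constants: q = -2p + 2q - 5 ⇒ q = 11.
General: a(n) = A·(2)^n + 3 n + 11.
Apply a(0) = 2: A + 11 = 2 ⇒ A = -9.
So a(n) = - 9 \cdot 2^{n} + 3 n + 11.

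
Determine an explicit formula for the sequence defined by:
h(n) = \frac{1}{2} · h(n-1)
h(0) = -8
Pure geometric recurrence with ratio \frac{1}{2}.
By induction h(n) = h(0) · (\frac{1}{2})^n = - 8 \cdot 2^{- n}.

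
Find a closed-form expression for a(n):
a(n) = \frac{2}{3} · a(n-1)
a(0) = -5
Pure geometric recurrence with ratio \frac{2}{3}.
By induction a(n) = a(0) · (\frac{2}{3})^n = - 5 \left(\frac{2}{3}\right)^{n}.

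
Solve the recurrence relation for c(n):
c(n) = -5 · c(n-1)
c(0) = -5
Pure geometric recurrence with ratio -5.
By induction c(n) = c(0) · (-5)^n = - 5 \left(-5\right)^{n}.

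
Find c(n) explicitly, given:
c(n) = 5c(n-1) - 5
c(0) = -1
First-order linear non-homogeneous.
Homogeneous solution: c_h(n) = A·(5)^n.
Try constant particular solution c_p = K: K = 5K - 5 ⇒ K = \frac{5}{4}.
General: c(n) = A·(5)^n + \frac{5}{4}.
Apply c(0) = -1: A + \frac{5}{4} = -1 ⇒ A = - \frac{9}{4}.
So c(n) = \frac{5}{4} - \frac{9 \cdot 5^{n}}{4}.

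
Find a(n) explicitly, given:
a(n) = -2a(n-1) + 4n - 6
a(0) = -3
First-order linear with linear forcing.
Homogeneous solution: a_h(n) = A·(-2)^n.
Try particular a_p(n) = pn + q. Substituting:
  pn + q = -2(p(n-1) + q) + 4n - 6.
Matching the n-coefficient: p = -2p + 4 ⇒ p = \frac{4}{3}.
Matching constants: q = 2p - 2q - 6 ⇒ q = - \frac{10}{9}.
General: a(n) = A·(-2)^n + \frac{4 n}{3} - \frac{10}{9}.
Apply a(0) = -3: A - \frac{10}{9} = -3 ⇒ A = - \frac{17}{9}.
So a(n) = - \frac{17 \left(-2\right)^{n}}{9} + \frac{4 n}{3} - \frac{10}{9}.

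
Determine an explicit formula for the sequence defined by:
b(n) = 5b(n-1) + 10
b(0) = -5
First-order linear non-homogeneous.
Homogeneous solution: b_h(n) = A·(5)^n.
Try constant particular solution b_p = K: K = 5K + 10 ⇒ K = - \frac{5}{2}.
General: b(n) = A·(5)^n - \frac{5}{2}.
Apply b(0) = -5: A - \frac{5}{2} = -5 ⇒ A = - \frac{5}{2}.
So b(n) = - \frac{5 \cdot 5^{n}}{2} - \frac{5}{2}.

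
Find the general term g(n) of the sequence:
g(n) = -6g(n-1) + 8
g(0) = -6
First-order linear non-homogeneous.
Homogeneous solution: g_h(n) = A·(-6)^n.
Try constant particular solution g_p = K: K = -6K + 8 ⇒ K = \frac{8}{7}.
General: g(n) = A·(-6)^n + \frac{8}{7}.
Apply g(0) = -6: A + \frac{8}{7} = -6 ⇒ A = - \frac{50}{7}.
So g(n) = \frac{8}{7} - \frac{50 \left(-6\right)^{n}}{7}.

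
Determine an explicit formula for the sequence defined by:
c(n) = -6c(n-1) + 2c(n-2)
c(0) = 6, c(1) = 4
Characteristic equation: x² + 6x - 2 = 0.
Discriminant Δ = (-6)² + 4·(2) = 44.
Roots r₁,₂ = (-6 ± √44)/2, so r₁ = -3 + \sqrt{11}, r₂ = - \sqrt{11} - 3.
General solution: c(n) = A·r₁^n + B·r₂^n.
From the initial conditions, A + B = 6 and r₁A + r₂B = 4.
Since r₁ - r₂ = √44: A = (4 - (6)r₂)/√44 = 3 + \sqrt{11}, and B = 6 - A = 3 - \sqrt{11}.
So c(n) = \left(3 + \sqrt{11}\right)\left(-3 + \sqrt{11}\right)^n + \left(3 - \sqrt{11}\right)\left(- \sqrt{11} - 3\right)^n.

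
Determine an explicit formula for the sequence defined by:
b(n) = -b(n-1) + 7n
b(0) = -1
First-order linear with linear forcing.
Homogeneous solution: b_h(n) = A·(-1)^n.
Try particular b_p(n) = pn + q. Substituting:
  pn + q = -(p(n-1) + q) + 7n.
Matching the n-coefficient: p = -p + 7 ⇒ p = \frac{7}{2}.
Matching constants: q = p - q ⇒ q = \frac{7}{4}.
General: b(n) = A·(-1)^n + \frac{7 n}{2} + \frac{7}{4}.
Apply b(0) = -1: A + \frac{7}{4} = -1 ⇒ A = - \frac{11}{4}.
So b(n) = - \frac{11 \left(-1\right)^{n}}{4} + \frac{7 n}{2} + \frac{7}{4}.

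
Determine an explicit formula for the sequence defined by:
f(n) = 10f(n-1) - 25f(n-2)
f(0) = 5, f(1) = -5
Characteristic equation: x² - 10x + 25 = 0, which is (x - (5))².
Repeated root r = 5.
General solution: f(n) = (A + Bn)·(5)^n.
From f(0) = 5: A = 5.
From f(1) = -5: (A + B)·(5) = -5 ⇒ B = -6.
So f(n) = \left(5 - 6 n\right) \cdot (5)^n.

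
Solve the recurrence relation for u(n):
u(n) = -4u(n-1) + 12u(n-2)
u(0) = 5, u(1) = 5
Characteristic equation: x² + 4x - 12 = 0, which factors as (x - (2))(x - (-6)) = 0.
Roots r₁ = 2, r₂ = -6 (distinct).
General solution: u(n) = A·(2)^n + B·(-6)^n.
From u(0) = 5: A + B = 5.
From u(1) = 5: 2A - 6B = 5.
Solving: A = \frac{35}{8}, B = \frac{5}{8}.
So u(n) = \frac{5 \left(-6\right)^{n}}{8} + \frac{35 \cdot 2^{n}}{8}.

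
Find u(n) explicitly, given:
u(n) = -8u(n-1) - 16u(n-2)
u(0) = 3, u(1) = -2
Characteristic equation: x² + 8x + 16 = 0, which is (x - (-4))².
Repeated root r = -4.
General solution: u(n) = (A + Bn)·(-4)^n.
From u(0) = 3: A = 3.
From u(1) = -2: (A + B)·(-4) = -2 ⇒ B = - \frac{5}{2}.
So u(n) = \left(3 - \frac{5 n}{2}\right) \cdot (-4)^n.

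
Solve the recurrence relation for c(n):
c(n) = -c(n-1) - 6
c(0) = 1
First-order linear non-homogeneous.
Homogeneous solution: c_h(n) = A·(-1)^n.
Try constant particular solution c_p = K: K = -K - 6 ⇒ K = -3.
General: c(n) = A·(-1)^n - 3.
Apply c(0) = 1: A - 3 = 1 ⇒ A = 4.
So c(n) = 4 \left(-1\right)^{n} - 3.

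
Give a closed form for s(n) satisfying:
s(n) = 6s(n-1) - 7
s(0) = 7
First-order linear non-homogeneous.
Homogeneous solution: s_h(n) = A·(6)^n.
Try constant particular solution s_p = K: K = 6K - 7 ⇒ K = \frac{7}{5}.
General: s(n) = A·(6)^n + \frac{7}{5}.
Apply s(0) = 7: A + \frac{7}{5} = 7 ⇒ A = \frac{28}{5}.
So s(n) = \frac{28 \cdot 6^{n}}{5} + \frac{7}{5}.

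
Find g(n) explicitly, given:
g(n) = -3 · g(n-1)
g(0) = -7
Pure geometric recurrence with ratio -3.
By induction g(n) = g(0) · (-3)^n = - 7 \left(-3\right)^{n}.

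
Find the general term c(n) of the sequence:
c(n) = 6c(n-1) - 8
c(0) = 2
First-order linear non-homogeneous.
Homogeneous solution: c_h(n) = A·(6)^n.
Try constant particular solution c_p = K: K = 6K - 8 ⇒ K = \frac{8}{5}.
General: c(n) = A·(6)^n + \frac{8}{5}.
Apply c(0) = 2: A + \frac{8}{5} = 2 ⇒ A = \frac{2}{5}.
So c(n) = \frac{2 \cdot 6^{n}}{5} + \frac{8}{5}.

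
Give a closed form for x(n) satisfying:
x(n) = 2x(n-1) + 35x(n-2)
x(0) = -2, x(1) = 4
Characteristic equation: x² - 2x - 35 = 0, which factors as (x - (7))(x - (-5)) = 0.
Roots r₁ = 7, r₂ = -5 (distinct).
General solution: x(n) = A·(7)^n + B·(-5)^n.
From x(0) = -2: A + B = -2.
From x(1) = 4: 7A - 5B = 4.
Solving: A = - \frac{1}{2}, B = - \frac{3}{2}.
So x(n) = - \frac{3 \left(-5\right)^{n}}{2} - \frac{7^{n}}{2}.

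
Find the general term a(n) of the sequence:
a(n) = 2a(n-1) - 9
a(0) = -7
First-order linear non-homogeneous.
Homogeneous solution: a_h(n) = A·(2)^n.
Try constant particular solution a_p = K: K = 2K - 9 ⇒ K = 9.
General: a(n) = A·(2)^n + 9.
Apply a(0) = -7: A + 9 = -7 ⇒ A = -16.
So a(n) = 9 - 16 \cdot 2^{n}.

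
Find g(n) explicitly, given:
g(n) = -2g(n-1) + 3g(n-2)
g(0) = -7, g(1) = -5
Characteristic equation: x² + 2x - 3 = 0, which factors as (x - (-3))(x - (1)) = 0.
Roots r₁ = -3, r₂ = 1 (distinct).
General solution: g(n) = A·(-3)^n + B·(1)^n.
From g(0) = -7: A + B = -7.
From g(1) = -5: -3A + B = -5.
Solving: A = - \frac{1}{2}, B = - \frac{13}{2}.
So g(n) = - \frac{\left(-3\right)^{n}}{2} - \frac{13}{2}.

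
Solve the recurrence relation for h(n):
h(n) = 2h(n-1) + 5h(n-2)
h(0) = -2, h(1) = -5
Characteristic equation: x² - 2x - 5 = 0.
Discriminant Δ = (2)² + 4·(5) = 24.
Roots r₁,₂ = (2 ± √24)/2, so r₁ = 1 + \sqrt{6}, r₂ = 1 - \sqrt{6}.
General solution: h(n) = A·r₁^n + B·r₂^n.
From the initial conditions, A + B = -2 and r₁A + r₂B = -5.
Since r₁ - r₂ = √24: A = (-5 - (-2)r₂)/√24 = -1 - \frac{\sqrt{6}}{4}, and B = -2 - A = -1 + \frac{\sqrt{6}}{4}.
So h(n) = \left(-1 - \frac{\sqrt{6}}{4}\right)\left(1 + \sqrt{6}\right)^n + \left(-1 + \frac{\sqrt{6}}{4}\right)\left(1 - \sqrt{6}\right)^n.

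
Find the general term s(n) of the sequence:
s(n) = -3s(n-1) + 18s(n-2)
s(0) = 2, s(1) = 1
Characteristic equation: x² + 3x - 18 = 0, which factors as (x - (-6))(x - (3)) = 0.
Roots r₁ = -6, r₂ = 3 (distinct).
General solution: s(n) = A·(-6)^n + B·(3)^n.
From s(0) = 2: A + B = 2.
From s(1) = 1: -6A + 3B = 1.
Solving: A = \frac{5}{9}, B = \frac{13}{9}.
So s(n) = \frac{5 \left(-6\right)^{n}}{9} + \frac{13 \cdot 3^{n}}{9}.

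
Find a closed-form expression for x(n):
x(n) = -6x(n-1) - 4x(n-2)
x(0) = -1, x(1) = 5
Characteristic equation: x² + 6x + 4 = 0.
Discriminant Δ = (-6)² + 4·(-4) = 20.
Roots r₁,₂ = (-6 ± √20)/2, so r₁ = -3 + \sqrt{5}, r₂ = -3 - \sqrt{5}.
General solution: x(n) = A·r₁^n + B·r₂^n.
From the initial conditions, A + B = -1 and r₁A + r₂B = 5.
Since r₁ - r₂ = √20: A = (5 - (-1)r₂)/√20 = - \frac{1}{2} + \frac{\sqrt{5}}{5}, and B = -1 - A = - \frac{1}{2} - \frac{\sqrt{5}}{5}.
So x(n) = \left(- \frac{1}{2} + \frac{\sqrt{5}}{5}\right)\left(-3 + \sqrt{5}\right)^n + \left(- \frac{1}{2} - \frac{\sqrt{5}}{5}\right)\left(-3 - \sqrt{5}\right)^n.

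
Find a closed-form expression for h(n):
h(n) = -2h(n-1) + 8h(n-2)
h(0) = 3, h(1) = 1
Characteristic equation: x² + 2x - 8 = 0, which factors as (x - (2))(x - (-4)) = 0.
Roots r₁ = 2, r₂ = -4 (distinct).
General solution: h(n) = A·(2)^n + B·(-4)^n.
From h(0) = 3: A + B = 3.
From h(1) = 1: 2A - 4B = 1.
Solving: A = \frac{13}{6}, B = \frac{5}{6}.
So h(n) = \frac{5 \left(-4\right)^{n}}{6} + \frac{13 \cdot 2^{n}}{6}.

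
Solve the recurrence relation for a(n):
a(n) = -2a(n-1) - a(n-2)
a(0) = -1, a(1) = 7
Characteristic equation: x² + 2x + 1 = 0, which is (x - (-1))².
Repeated root r = -1.
General solution: a(n) = (A + Bn)·(-1)^n.
From a(0) = -1: A = -1.
From a(1) = 7: (A + B)·(-1) = 7 ⇒ B = -6.
So a(n) = \left(- 6 n - 1\right) \cdot (-1)^n.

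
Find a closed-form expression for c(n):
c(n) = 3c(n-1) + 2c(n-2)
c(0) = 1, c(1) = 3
Characteristic equation: x² - 3x - 2 = 0.
Discriminant Δ = (3)² + 4·(2) = 17.
Roots r₁,₂ = (3 ± √17)/2, so r₁ = \frac{3}{2} + \frac{\sqrt{17}}{2}, r₂ = \frac{3}{2} - \frac{\sqrt{17}}{2}.
General solution: c(n) = A·r₁^n + B·r₂^n.
From the initial conditions, A + B = 1 and r₁A + r₂B = 3.
Since r₁ - r₂ = √17: A = (3 - (1)r₂)/√17 = \frac{3 \sqrt{17}}{34} + \frac{1}{2}, and B = 1 - A = \frac{1}{2} - \frac{3 \sqrt{17}}{34}.
So c(n) = \left(\frac{3 \sqrt{17}}{34} + \frac{1}{2}\right)\left(\frac{3}{2} + \frac{\sqrt{17}}{2}\right)^n + \left(\frac{1}{2} - \frac{3 \sqrt{17}}{34}\right)\left(\frac{3}{2} - \frac{\sqrt{17}}{2}\right)^n.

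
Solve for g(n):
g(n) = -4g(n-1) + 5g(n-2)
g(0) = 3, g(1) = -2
Characteristic equation: x² + 4x - 5 = 0, which factors as (x - (1))(x - (-5)) = 0.
Roots r₁ = 1, r₂ = -5 (distinct).
General solution: g(n) = A·(1)^n + B·(-5)^n.
From g(0) = 3: A + B = 3.
From g(1) = -2: A - 5B = -2.
Solving: A = \frac{13}{6}, B = \frac{5}{6}.
So g(n) = \frac{5 \left(-5\right)^{n}}{6} + \frac{13}{6}.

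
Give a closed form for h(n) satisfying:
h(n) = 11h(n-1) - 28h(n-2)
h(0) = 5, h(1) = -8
Characteristic equation: x² - 11x + 28 = 0, which factors as (x - (7))(x - (4)) = 0.
Roots r₁ = 7, r₂ = 4 (distinct).
General solution: h(n) = A·(7)^n + B·(4)^n.
From h(0) = 5: A + B = 5.
From h(1) = -8: 7A + 4B = -8.
Solving: A = - \frac{28}{3}, B = \frac{43}{3}.
So h(n) = \frac{43 \cdot 4^{n}}{3} - \frac{28 \cdot 7^{n}}{3}.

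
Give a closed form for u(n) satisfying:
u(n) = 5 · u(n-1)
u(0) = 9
Pure geometric recurrence with ratio 5.
By induction u(n) = u(0) · (5)^n = 9 \cdot 5^{n}.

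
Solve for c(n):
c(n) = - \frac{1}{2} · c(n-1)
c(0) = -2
Pure geometric recurrence with ratio - \frac{1}{2}.
By induction c(n) = c(0) · (- \frac{1}{2})^n = - 2 \left(- \frac{1}{2}\right)^{n}.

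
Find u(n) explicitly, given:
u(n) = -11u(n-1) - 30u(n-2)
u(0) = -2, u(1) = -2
Characteristic equation: x² + 11x + 30 = 0, which factors as (x - (-6))(x - (-5)) = 0.
Roots r₁ = -6, r₂ = -5 (distinct).
General solution: u(n) = A·(-6)^n + B·(-5)^n.
From u(0) = -2: A + B = -2.
From u(1) = -2: -6A - 5B = -2.
Solving: A = 12, B = -14.
So u(n) = - 14 \left(-5\right)^{n} + 12 \left(-6\right)^{n}.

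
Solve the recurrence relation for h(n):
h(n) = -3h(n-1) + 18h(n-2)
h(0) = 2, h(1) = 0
Characteristic equation: x² + 3x - 18 = 0, which factors as (x - (3))(x - (-6)) = 0.
Roots r₁ = 3, r₂ = -6 (distinct).
General solution: h(n) = A·(3)^n + B·(-6)^n.
From h(0) = 2: A + B = 2.
From h(1) = 0: 3A - 6B = 0.
Solving: A = \frac{4}{3}, B = \frac{2}{3}.
So h(n) = \frac{2 \left(-6\right)^{n}}{3} + \frac{4 \cdot 3^{n}}{3}.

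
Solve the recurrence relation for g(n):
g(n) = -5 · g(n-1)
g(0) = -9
Pure geometric recurrence with ratio -5.
By induction g(n) = g(0) · (-5)^n = - 9 \left(-5\right)^{n}.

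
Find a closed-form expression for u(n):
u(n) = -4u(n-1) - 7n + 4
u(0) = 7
First-order linear with linear forcing.
Homogeneous solution: u_h(n) = A·(-4)^n.
Try particular u_p(n) = pn + q. Substituting:
  pn + q = -4(p(n-1) + q) - 7n + 4.
Matching the n-coefficient: p = -4p - 7 ⇒ p = - \frac{7}{5}.
Matching constants: q = 4p - 4q + 4 ⇒ q = - \frac{8}{25}.
General: u(n) = A·(-4)^n - \frac{7 n}{5} - \frac{8}{25}.
Apply u(0) = 7: A - \frac{8}{25} = 7 ⇒ A = \frac{183}{25}.
So u(n) = \frac{183 \left(-4\right)^{n}}{25} - \frac{7 n}{5} - \frac{8}{25}.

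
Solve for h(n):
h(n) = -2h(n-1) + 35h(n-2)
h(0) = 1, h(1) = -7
Characteristic equation: x² + 2x - 35 = 0, which factors as (x - (5))(x - (-7)) = 0.
Roots r₁ = 5, r₂ = -7 (distinct).
General solution: h(n) = A·(5)^n + B·(-7)^n.
From h(0) = 1: A + B = 1.
From h(1) = -7: 5A - 7B = -7.
Solving: A = 0, B = 1.
So h(n) = \left(-7\right)^{n}.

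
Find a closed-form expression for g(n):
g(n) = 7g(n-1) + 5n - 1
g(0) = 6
First-order linear with linear forcing.
Homogeneous solution: g_h(n) = A·(7)^n.
Try particular g_p(n) = pn + q. Substituting:
  pn + q = 7(p(n-1) + q) + 5n - 1.
Matching the n-coefficient: p = 7p + 5 ⇒ p = - \frac{5}{6}.
Matching constants: q = -7p + 7q - 1 ⇒ q = - \frac{29}{36}.
General: g(n) = A·(7)^n - \frac{5 n}{6} - \frac{29}{36}.
Apply g(0) = 6: A - \frac{29}{36} = 6 ⇒ A = \frac{245}{36}.
So g(n) = \frac{245 \cdot 7^{n}}{36} - \frac{5 n}{6} - \frac{29}{36}.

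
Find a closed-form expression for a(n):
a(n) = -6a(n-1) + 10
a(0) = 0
First-order linear non-homogeneous.
Homogeneous solution: a_h(n) = A·(-6)^n.
Try constant particular solution a_p = K: K = -6K + 10 ⇒ K = \frac{10}{7}.
General: a(n) = A·(-6)^n + \frac{10}{7}.
Apply a(0) = 0: A + \frac{10}{7} = 0 ⇒ A = - \frac{10}{7}.
So a(n) = \frac{10}{7} - \frac{10 \left(-6\right)^{n}}{7}.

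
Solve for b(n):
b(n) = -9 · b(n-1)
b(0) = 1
Pure geometric recurrence with ratio -9.
By induction b(n) = b(0) · (-9)^n = \left(-9\right)^{n}.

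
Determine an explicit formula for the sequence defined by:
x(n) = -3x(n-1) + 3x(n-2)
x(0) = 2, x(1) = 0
Characteristic equation: x² + 3x - 3 = 0.
Discriminant Δ = (-3)² + 4·(3) = 21.
Roots r₁,₂ = (-3 ± √21)/2, so r₁ = - \frac{3}{2} + \frac{\sqrt{21}}{2}, r₂ = - \frac{\sqrt{21}}{2} - \frac{3}{2}.
General solution: x(n) = A·r₁^n + B·r₂^n.
From the initial conditions, A + B = 2 and r₁A + r₂B = 0.
Since r₁ - r₂ = √21: A = (0 - (2)r₂)/√21 = \frac{\sqrt{21}}{7} + 1, and B = 2 - A = 1 - \frac{\sqrt{21}}{7}.
So x(n) = \left(\frac{\sqrt{21}}{7} + 1\right)\left(- \frac{3}{2} + \frac{\sqrt{21}}{2}\right)^n + \left(1 - \frac{\sqrt{21}}{7}\right)\left(- \frac{\sqrt{21}}{2} - \frac{3}{2}\right)^n.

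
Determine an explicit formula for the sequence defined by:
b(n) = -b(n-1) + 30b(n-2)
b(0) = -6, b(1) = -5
Characteristic equation: x² + x - 30 = 0, which factors as (x - (5))(x - (-6)) = 0.
Roots r₁ = 5, r₂ = -6 (distinct).
General solution: b(n) = A·(5)^n + B·(-6)^n.
From b(0) = -6: A + B = -6.
From b(1) = -5: 5A - 6B = -5.
Solving: A = - \frac{41}{11}, B = - \frac{25}{11}.
So b(n) = - \frac{25 \left(-6\right)^{n}}{11} - \frac{41 \cdot 5^{n}}{11}.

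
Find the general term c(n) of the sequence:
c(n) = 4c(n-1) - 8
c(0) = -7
First-order linear non-homogeneous.
Homogeneous solution: c_h(n) = A·(4)^n.
Try constant particular solution c_p = K: K = 4K - 8 ⇒ K = \frac{8}{3}.
General: c(n) = A·(4)^n + \frac{8}{3}.
Apply c(0) = -7: A + \frac{8}{3} = -7 ⇒ A = - \frac{29}{3}.
So c(n) = \frac{8}{3} - \frac{29 \cdot 4^{n}}{3}.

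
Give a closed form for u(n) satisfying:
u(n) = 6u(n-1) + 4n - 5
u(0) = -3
First-order linear with linear forcing.
Homogeneous solution: u_h(n) = A·(6)^n.
Try particular u_p(n) = pn + q. Substituting:
  pn + q = 6(p(n-1) + q) + 4n - 5.
Matching the n-coefficient: p = 6p + 4 ⇒ p = - \frac{4}{5}.
Matching constants: q = -6p + 6q - 5 ⇒ q = \frac{1}{25}.
General: u(n) = A·(6)^n - \frac{4 n}{5} + \frac{1}{25}.
Apply u(0) = -3: A + \frac{1}{25} = -3 ⇒ A = - \frac{76}{25}.
So u(n) = - \frac{76 \cdot 6^{n}}{25} - \frac{4 n}{5} + \frac{1}{25}.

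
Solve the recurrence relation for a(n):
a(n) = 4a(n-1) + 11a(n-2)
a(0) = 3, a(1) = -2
Characteristic equation: x² - 4x - 11 = 0.
Discriminant Δ = (4)² + 4·(11) = 60.
Roots r₁,₂ = (4 ± √60)/2, so r₁ = 2 + \sqrt{15}, r₂ = 2 - \sqrt{15}.
General solution: a(n) = A·r₁^n + B·r₂^n.
From the initial conditions, A + B = 3 and r₁A + r₂B = -2.
Since r₁ - r₂ = √60: A = (-2 - (3)r₂)/√60 = \frac{3}{2} - \frac{4 \sqrt{15}}{15}, and B = 3 - A = \frac{4 \sqrt{15}}{15} + \frac{3}{2}.
So a(n) = \left(\frac{3}{2} - \frac{4 \sqrt{15}}{15}\right)\left(2 + \sqrt{15}\right)^n + \left(\frac{4 \sqrt{15}}{15} + \frac{3}{2}\right)\left(2 - \sqrt{15}\right)^n.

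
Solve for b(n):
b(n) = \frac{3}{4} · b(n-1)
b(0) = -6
Pure geometric recurrence with ratio \frac{3}{4}.
By induction b(n) = b(0) · (\frac{3}{4})^n = - 6 \left(\frac{3}{4}\right)^{n}.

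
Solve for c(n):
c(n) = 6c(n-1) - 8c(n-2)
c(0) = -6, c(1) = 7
Characteristic equation: x² - 6x + 8 = 0, which factors as (x - (4))(x - (2)) = 0.
Roots r₁ = 4, r₂ = 2 (distinct).
General solution: c(n) = A·(4)^n + B·(2)^n.
From c(0) = -6: A + B = -6.
From c(1) = 7: 4A + 2B = 7.
Solving: A = \frac{19}{2}, B = - \frac{31}{2}.
So c(n) = - \frac{31 \cdot 2^{n}}{2} + \frac{19 \cdot 4^{n}}{2}.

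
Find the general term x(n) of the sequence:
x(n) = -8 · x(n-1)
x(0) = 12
Pure geometric recurrence with ratio -8.
By induction x(n) = x(0) · (-8)^n = 12 \left(-8\right)^{n}.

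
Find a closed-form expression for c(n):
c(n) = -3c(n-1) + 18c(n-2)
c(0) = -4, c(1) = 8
Characteristic equation: x² + 3x - 18 = 0, which factors as (x - (3))(x - (-6)) = 0.
Roots r₁ = 3, r₂ = -6 (distinct).
General solution: c(n) = A·(3)^n + B·(-6)^n.
From c(0) = -4: A + B = -4.
From c(1) = 8: 3A - 6B = 8.
Solving: A = - \frac{16}{9}, B = - \frac{20}{9}.
So c(n) = - \frac{20 \left(-6\right)^{n}}{9} - \frac{16 \cdot 3^{n}}{9}.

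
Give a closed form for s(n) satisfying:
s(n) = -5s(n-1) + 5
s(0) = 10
First-order linear non-homogeneous.
Homogeneous solution: s_h(n) = A·(-5)^n.
Try constant particular solution s_p = K: K = -5K + 5 ⇒ K = \frac{5}{6}.
General: s(n) = A·(-5)^n + \frac{5}{6}.
Apply s(0) = 10: A + \frac{5}{6} = 10 ⇒ A = \frac{55}{6}.
So s(n) = \frac{55 \left(-5\right)^{n}}{6} + \frac{5}{6}.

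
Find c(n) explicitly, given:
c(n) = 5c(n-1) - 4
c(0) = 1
First-order linear non-homogeneous.
Homogeneous solution: c_h(n) = A·(5)^n.
Try constant particular solution c_p = K: K = 5K - 4 ⇒ K = 1.
General: c(n) = A·(5)^n + 1.
Apply c(0) = 1: A + 1 = 1 ⇒ A = 0.
So c(n) = 1.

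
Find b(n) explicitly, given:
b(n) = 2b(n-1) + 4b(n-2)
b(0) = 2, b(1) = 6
Characteristic equation: x² - 2x - 4 = 0.
Discriminant Δ = (2)² + 4·(4) = 20.
Roots r₁,₂ = (2 ± √20)/2, so r₁ = 1 + \sqrt{5}, r₂ = 1 - \sqrt{5}.
General solution: b(n) = A·r₁^n + B·r₂^n.
From the initial conditions, A + B = 2 and r₁A + r₂B = 6.
Since r₁ - r₂ = √20: A = (6 - (2)r₂)/√20 = \frac{2 \sqrt{5}}{5} + 1, and B = 2 - A = 1 - \frac{2 \sqrt{5}}{5}.
So b(n) = \left(\frac{2 \sqrt{5}}{5} + 1\right)\left(1 + \sqrt{5}\right)^n + \left(1 - \frac{2 \sqrt{5}}{5}\right)\left(1 - \sqrt{5}\right)^n.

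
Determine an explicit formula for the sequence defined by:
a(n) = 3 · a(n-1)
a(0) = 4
Pure geometric recurrence with ratio 3.
By induction a(n) = a(0) · (3)^n = 4 \cdot 3^{n}.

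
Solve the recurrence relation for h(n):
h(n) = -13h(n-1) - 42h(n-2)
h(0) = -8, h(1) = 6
Characteristic equation: x² + 13x + 42 = 0, which factors as (x - (-6))(x - (-7)) = 0.
Roots r₁ = -6, r₂ = -7 (distinct).
General solution: h(n) = A·(-6)^n + B·(-7)^n.
From h(0) = -8: A + B = -8.
From h(1) = 6: -6A - 7B = 6.
Solving: A = -50, B = 42.
So h(n) = - 50 \left(-6\right)^{n} + 42 \left(-7\right)^{n}.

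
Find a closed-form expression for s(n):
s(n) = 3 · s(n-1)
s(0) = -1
Pure geometric recurrence with ratio 3.
By induction s(n) = s(0) · (3)^n = - 3^{n}.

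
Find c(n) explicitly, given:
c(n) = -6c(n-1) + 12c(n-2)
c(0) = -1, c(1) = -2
Characteristic equation: x² + 6x - 12 = 0.
Discriminant Δ = (-6)² + 4·(12) = 84.
Roots r₁,₂ = (-6 ± √84)/2, so r₁ = -3 + \sqrt{21}, r₂ = - \sqrt{21} - 3.
General solution: c(n) = A·r₁^n + B·r₂^n.
From the initial conditions, A + B = -1 and r₁A + r₂B = -2.
Since r₁ - r₂ = √84: A = (-2 - (-1)r₂)/√84 = - \frac{5 \sqrt{21}}{42} - \frac{1}{2}, and B = -1 - A = - \frac{1}{2} + \frac{5 \sqrt{21}}{42}.
So c(n) = \left(- \frac{5 \sqrt{21}}{42} - \frac{1}{2}\right)\left(-3 + \sqrt{21}\right)^n + \left(- \frac{1}{2} + \frac{5 \sqrt{21}}{42}\right)\left(- \sqrt{21} - 3\right)^n.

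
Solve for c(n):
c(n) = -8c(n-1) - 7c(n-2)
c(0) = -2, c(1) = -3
Characteristic equation: x² + 8x + 7 = 0, which factors as (x - (-7))(x - (-1)) = 0.
Roots r₁ = -7, r₂ = -1 (distinct).
General solution: c(n) = A·(-7)^n + B·(-1)^n.
From c(0) = -2: A + B = -2.
From c(1) = -3: -7A - B = -3.
Solving: A = \frac{5}{6}, B = - \frac{17}{6}.
So c(n) = - \frac{17 \left(-1\right)^{n}}{6} + \frac{5 \left(-7\right)^{n}}{6}.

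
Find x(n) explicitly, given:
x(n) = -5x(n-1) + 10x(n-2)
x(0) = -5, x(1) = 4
Characteristic equation: x² + 5x - 10 = 0.
Discriminant Δ = (-5)² + 4·(10) = 65.
Roots r₁,₂ = (-5 ± √65)/2, so r₁ = - \frac{5}{2} + \frac{\sqrt{65}}{2}, r₂ = - \frac{\sqrt{65}}{2} - \frac{5}{2}.
General solution: x(n) = A·r₁^n + B·r₂^n.
From the initial conditions, A + B = -5 and r₁A + r₂B = 4.
Since r₁ - r₂ = √65: A = (4 - (-5)r₂)/√65 = - \frac{5}{2} - \frac{17 \sqrt{65}}{130}, and B = -5 - A = - \frac{5}{2} + \frac{17 \sqrt{65}}{130}.
So x(n) = \left(- \frac{5}{2} - \frac{17 \sqrt{65}}{130}\right)\left(- \frac{5}{2} + \frac{\sqrt{65}}{2}\right)^n + \left(- \frac{5}{2} + \frac{17 \sqrt{65}}{130}\right)\left(- \frac{\sqrt{65}}{2} - \frac{5}{2}\right)^n.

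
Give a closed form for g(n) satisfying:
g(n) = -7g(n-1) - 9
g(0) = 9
First-order linear non-homogeneous.
Homogeneous solution: g_h(n) = A·(-7)^n.
Try constant particular solution g_p = K: K = -7K - 9 ⇒ K = - \frac{9}{8}.
General: g(n) = A·(-7)^n - \frac{9}{8}.
Apply g(0) = 9: A - \frac{9}{8} = 9 ⇒ A = \frac{81}{8}.
So g(n) = \frac{81 \left(-7\right)^{n}}{8} - \frac{9}{8}.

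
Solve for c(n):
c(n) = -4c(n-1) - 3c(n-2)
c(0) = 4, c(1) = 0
Characteristic equation: x² + 4x + 3 = 0, which factors as (x - (-1))(x - (-3)) = 0.
Roots r₁ = -1, r₂ = -3 (distinct).
General solution: c(n) = A·(-1)^n + B·(-3)^n.
From c(0) = 4: A + B = 4.
From c(1) = 0: -A - 3B = 0.
Solving: A = 6, B = -2.
So c(n) = 6 \left(-1\right)^{n} - 2 \left(-3\right)^{n}.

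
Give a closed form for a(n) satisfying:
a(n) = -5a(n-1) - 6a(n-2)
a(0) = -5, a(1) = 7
Characteristic equation: x² + 5x + 6 = 0, which factors as (x - (-3))(x - (-2)) = 0.
Roots r₁ = -3, r₂ = -2 (distinct).
General solution: a(n) = A·(-3)^n + B·(-2)^n.
From a(0) = -5: A + B = -5.
From a(1) = 7: -3A - 2B = 7.
Solving: A = 3, B = -8.
So a(n) = - 8 \left(-2\right)^{n} + 3 \left(-3\right)^{n}.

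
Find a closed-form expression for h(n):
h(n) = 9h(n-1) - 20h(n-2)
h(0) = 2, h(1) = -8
Characteristic equation: x² - 9x + 20 = 0, which factors as (x - (5))(x - (4)) = 0.
Roots r₁ = 5, r₂ = 4 (distinct).
General solution: h(n) = A·(5)^n + B·(4)^n.
From h(0) = 2: A + B = 2.
From h(1) = -8: 5A + 4B = -8.
Solving: A = -16, B = 18.
So h(n) = 18 \cdot 4^{n} - 16 \cdot 5^{n}.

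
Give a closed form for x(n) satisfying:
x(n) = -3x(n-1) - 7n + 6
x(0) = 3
First-order linear with linear forcing.
Homogeneous solution: x_h(n) = A·(-3)^n.
Try particular x_p(n) = pn + q. Substituting:
  pn + q = -3(p(n-1) + q) - 7n + 6.
Matching the n-coefficient: p = -3p - 7 ⇒ p = - \frac{7}{4}.
Matching constants: q = 3p - 3q + 6 ⇒ q = \frac{3}{16}.
General: x(n) = A·(-3)^n - \frac{7 n}{4} + \frac{3}{16}.
Apply x(0) = 3: A + \frac{3}{16} = 3 ⇒ A = \frac{45}{16}.
So x(n) = \frac{45 \left(-3\right)^{n}}{16} - \frac{7 n}{4} + \frac{3}{16}.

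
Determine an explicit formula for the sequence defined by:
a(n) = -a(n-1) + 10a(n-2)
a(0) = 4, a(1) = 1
Characteristic equation: x² + x - 10 = 0.
Discriminant Δ = (-1)² + 4·(10) = 41.
Roots r₁,₂ = (-1 ± √41)/2, so r₁ = - \frac{1}{2} + \frac{\sqrt{41}}{2}, r₂ = - \frac{\sqrt{41}}{2} - \frac{1}{2}.
General solution: a(n) = A·r₁^n + B·r₂^n.
From the initial conditions, A + B = 4 and r₁A + r₂B = 1.
Since r₁ - r₂ = √41: A = (1 - (4)r₂)/√41 = \frac{3 \sqrt{41}}{41} + 2, and B = 4 - A = 2 - \frac{3 \sqrt{41}}{41}.
So a(n) = \left(\frac{3 \sqrt{41}}{41} + 2\right)\left(- \frac{1}{2} + \frac{\sqrt{41}}{2}\right)^n + \left(2 - \frac{3 \sqrt{41}}{41}\right)\left(- \frac{\sqrt{41}}{2} - \frac{1}{2}\right)^n.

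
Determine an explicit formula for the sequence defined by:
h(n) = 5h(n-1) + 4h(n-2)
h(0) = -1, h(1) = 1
Characteristic equation: x² - 5x - 4 = 0.
Discriminant Δ = (5)² + 4·(4) = 41.
Roots r₁,₂ = (5 ± √41)/2, so r₁ = \frac{5}{2} + \frac{\sqrt{41}}{2}, r₂ = \frac{5}{2} - \frac{\sqrt{41}}{2}.
General solution: h(n) = A·r₁^n + B·r₂^n.
From the initial conditions, A + B = -1 and r₁A + r₂B = 1.
Since r₁ - r₂ = √41: A = (1 - (-1)r₂)/√41 = - \frac{1}{2} + \frac{7 \sqrt{41}}{82}, and B = -1 - A = - \frac{7 \sqrt{41}}{82} - \frac{1}{2}.
So h(n) = \left(- \frac{1}{2} + \frac{7 \sqrt{41}}{82}\right)\left(\frac{5}{2} + \frac{\sqrt{41}}{2}\right)^n + \left(- \frac{7 \sqrt{41}}{82} - \frac{1}{2}\right)\left(\frac{5}{2} - \frac{\sqrt{41}}{2}\right)^n.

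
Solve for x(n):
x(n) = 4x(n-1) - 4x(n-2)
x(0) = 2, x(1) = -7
Characteristic equation: x² - 4x + 4 = 0, which is (x - (2))².
Repeated root r = 2.
General solution: x(n) = (A + Bn)·(2)^n.
From x(0) = 2: A = 2.
From x(1) = -7: (A + B)·(2) = -7 ⇒ B = - \frac{11}{2}.
So x(n) = \left(2 - \frac{11 n}{2}\right) \cdot (2)^n.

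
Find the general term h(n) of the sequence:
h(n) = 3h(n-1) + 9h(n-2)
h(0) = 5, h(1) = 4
Characteristic equation: x² - 3x - 9 = 0.
Discriminant Δ = (3)² + 4·(9) = 45.
Roots r₁,₂ = (3 ± √45)/2, so r₁ = \frac{3}{2} + \frac{3 \sqrt{5}}{2}, r₂ = \frac{3}{2} - \frac{3 \sqrt{5}}{2}.
General solution: h(n) = A·r₁^n + B·r₂^n.
From the initial conditions, A + B = 5 and r₁A + r₂B = 4.
Since r₁ - r₂ = √45: A = (4 - (5)r₂)/√45 = \frac{5}{2} - \frac{7 \sqrt{5}}{30}, and B = 5 - A = \frac{7 \sqrt{5}}{30} + \frac{5}{2}.
So h(n) = \left(\frac{5}{2} - \frac{7 \sqrt{5}}{30}\right)\left(\frac{3}{2} + \frac{3 \sqrt{5}}{2}\right)^n + \left(\frac{7 \sqrt{5}}{30} + \frac{5}{2}\right)\left(\frac{3}{2} - \frac{3 \sqrt{5}}{2}\right)^n.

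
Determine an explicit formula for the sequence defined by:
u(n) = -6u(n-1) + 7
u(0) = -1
First-order linear non-homogeneous.
Homogeneous solution: u_h(n) = A·(-6)^n.
Try constant particular solution u_p = K: K = -6K + 7 ⇒ K = 1.
General: u(n) = A·(-6)^n + 1.
Apply u(0) = -1: A + 1 = -1 ⇒ A = -2.
So u(n) = 1 - 2 \left(-6\right)^{n}.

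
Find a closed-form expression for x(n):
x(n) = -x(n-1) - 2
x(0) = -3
First-order linear non-homogeneous.
Homogeneous solution: x_h(n) = A·(-1)^n.
Try constant particular solution x_p = K: K = -K - 2 ⇒ K = -1.
General: x(n) = A·(-1)^n - 1.
Apply x(0) = -3: A - 1 = -3 ⇒ A = -2.
So x(n) = - 2 \left(-1\right)^{n} - 1.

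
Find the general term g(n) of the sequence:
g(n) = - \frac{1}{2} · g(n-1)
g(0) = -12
Pure geometric recurrence with ratio - \frac{1}{2}.
By induction g(n) = g(0) · (- \frac{1}{2})^n = - 12 \left(- \frac{1}{2}\right)^{n}.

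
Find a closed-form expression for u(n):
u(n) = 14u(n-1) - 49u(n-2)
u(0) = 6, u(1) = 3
Characteristic equation: x² - 14x + 49 = 0, which is (x - (7))².
Repeated root r = 7.
General solution: u(n) = (A + Bn)·(7)^n.
From u(0) = 6: A = 6.
From u(1) = 3: (A + B)·(7) = 3 ⇒ B = - \frac{39}{7}.
So u(n) = \left(6 - \frac{39 n}{7}\right) \cdot (7)^n.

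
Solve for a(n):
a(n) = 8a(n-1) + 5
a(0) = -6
First-order linear non-homogeneous.
Homogeneous solution: a_h(n) = A·(8)^n.
Try constant particular solution a_p = K: K = 8K + 5 ⇒ K = - \frac{5}{7}.
General: a(n) = A·(8)^n - \frac{5}{7}.
Apply a(0) = -6: A - \frac{5}{7} = -6 ⇒ A = - \frac{37}{7}.
So a(n) = - \frac{37 \cdot 8^{n}}{7} - \frac{5}{7}.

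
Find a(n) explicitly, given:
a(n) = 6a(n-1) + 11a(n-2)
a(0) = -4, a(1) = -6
Characteristic equation: x² - 6x - 11 = 0.
Discriminant Δ = (6)² + 4·(11) = 80.
Roots r₁,₂ = (6 ± √80)/2, so r₁ = 3 + 2 \sqrt{5}, r₂ = 3 - 2 \sqrt{5}.
General solution: a(n) = A·r₁^n + B·r₂^n.
From the initial conditions, A + B = -4 and r₁A + r₂B = -6.
Since r₁ - r₂ = √80: A = (-6 - (-4)r₂)/√80 = -2 + \frac{3 \sqrt{5}}{10}, and B = -4 - A = -2 - \frac{3 \sqrt{5}}{10}.
So a(n) = \left(-2 + \frac{3 \sqrt{5}}{10}\right)\left(3 + 2 \sqrt{5}\right)^n + \left(-2 - \frac{3 \sqrt{5}}{10}\right)\left(3 - 2 \sqrt{5}\right)^n.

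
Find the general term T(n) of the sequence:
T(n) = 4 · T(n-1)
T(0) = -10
Pure geometric recurrence with ratio 4.
By induction T(n) = T(0) · (4)^n = - 10 \cdot 4^{n}.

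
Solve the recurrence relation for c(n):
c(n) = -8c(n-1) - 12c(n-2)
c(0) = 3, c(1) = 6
Characteristic equation: x² + 8x + 12 = 0, which factors as (x - (-2))(x - (-6)) = 0.
Roots r₁ = -2, r₂ = -6 (distinct).
General solution: c(n) = A·(-2)^n + B·(-6)^n.
From c(0) = 3: A + B = 3.
From c(1) = 6: -2A - 6B = 6.
Solving: A = 6, B = -3.
So c(n) = 6 \left(-2\right)^{n} - 3 \left(-6\right)^{n}.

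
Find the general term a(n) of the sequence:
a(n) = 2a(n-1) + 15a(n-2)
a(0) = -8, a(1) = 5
Characteristic equation: x² - 2x - 15 = 0, which factors as (x - (-3))(x - (5)) = 0.
Roots r₁ = -3, r₂ = 5 (distinct).
General solution: a(n) = A·(-3)^n + B·(5)^n.
From a(0) = -8: A + B = -8.
From a(1) = 5: -3A + 5B = 5.
Solving: A = - \frac{45}{8}, B = - \frac{19}{8}.
So a(n) = - \frac{45 \left(-3\right)^{n}}{8} - \frac{19 \cdot 5^{n}}{8}.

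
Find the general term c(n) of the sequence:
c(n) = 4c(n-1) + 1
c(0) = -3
First-order linear non-homogeneous.
Homogeneous solution: c_h(n) = A·(4)^n.
Try constant particular solution c_p = K: K = 4K + 1 ⇒ K = - \frac{1}{3}.
General: c(n) = A·(4)^n - \frac{1}{3}.
Apply c(0) = -3: A - \frac{1}{3} = -3 ⇒ A = - \frac{8}{3}.
So c(n) = - \frac{8 \cdot 4^{n}}{3} - \frac{1}{3}.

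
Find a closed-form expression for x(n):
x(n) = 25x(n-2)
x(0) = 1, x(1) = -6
Characteristic equation: x² - 25 = 0, which factors as (x - (5))(x - (-5)) = 0.
Roots r₁ = 5, r₂ = -5 (distinct).
General solution: x(n) = A·(5)^n + B·(-5)^n.
From x(0) = 1: A + B = 1.
From x(1) = -6: 5A - 5B = -6.
Solving: A = - \frac{1}{10}, B = \frac{11}{10}.
So x(n) = \frac{11 \left(-5\right)^{n}}{10} - \frac{5^{n}}{10}.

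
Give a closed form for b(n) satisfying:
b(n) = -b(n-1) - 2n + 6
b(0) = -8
First-order linear with linear forcing.
Homogeneous solution: b_h(n) = A·(-1)^n.
Try particular b_p(n) = pn + q. Substituting:
  pn + q = -(p(n-1) + q) - 2n + 6.
Matching the n-coefficient: p = -p - 2 ⇒ p = -1.
Matching constants: q = p - q + 6 ⇒ q = \frac{5}{2}.
General: b(n) = A·(-1)^n - n + \frac{5}{2}.
Apply b(0) = -8: A + \frac{5}{2} = -8 ⇒ A = - \frac{21}{2}.
So b(n) = - \frac{21 \left(-1\right)^{n}}{2} - n + \frac{5}{2}.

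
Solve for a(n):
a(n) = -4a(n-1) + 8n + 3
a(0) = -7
First-order linear with linear forcing.
Homogeneous solution: a_h(n) = A·(-4)^n.
Try particular a_p(n) = pn + q. Substituting:
  pn + q = -4(p(n-1) + q) + 8n + 3.
Matching the n-coefficient: p = -4p + 8 ⇒ p = \frac{8}{5}.
Matching constants: q = 4p - 4q + 3 ⇒ q = \frac{47}{25}.
General: a(n) = A·(-4)^n + \frac{8 n}{5} + \frac{47}{25}.
Apply a(0) = -7: A + \frac{47}{25} = -7 ⇒ A = - \frac{222}{25}.
So a(n) = - \frac{222 \left(-4\right)^{n}}{25} + \frac{8 n}{5} + \frac{47}{25}.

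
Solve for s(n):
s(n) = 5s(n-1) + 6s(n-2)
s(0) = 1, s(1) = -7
Characteristic equation: x² - 5x - 6 = 0, which factors as (x - (-1))(x - (6)) = 0.
Roots r₁ = -1, r₂ = 6 (distinct).
General solution: s(n) = A·(-1)^n + B·(6)^n.
From s(0) = 1: A + B = 1.
From s(1) = -7: -A + 6B = -7.
Solving: A = \frac{13}{7}, B = - \frac{6}{7}.
So s(n) = \frac{13 \left(-1\right)^{n}}{7} - \frac{6 \cdot 6^{n}}{7}.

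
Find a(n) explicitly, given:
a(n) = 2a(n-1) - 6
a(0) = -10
First-order linear non-homogeneous.
Homogeneous solution: a_h(n) = A·(2)^n.
Try constant particular solution a_p = K: K = 2K - 6 ⇒ K = 6.
General: a(n) = A·(2)^n + 6.
Apply a(0) = -10: A + 6 = -10 ⇒ A = -16.
So a(n) = 6 - 16 \cdot 2^{n}.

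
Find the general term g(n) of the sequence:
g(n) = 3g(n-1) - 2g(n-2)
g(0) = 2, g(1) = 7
Characteristic equation: x² - 3x + 2 = 0, which factors as (x - (2))(x - (1)) = 0.
Roots r₁ = 2, r₂ = 1 (distinct).
General solution: g(n) = A·(2)^n + B·(1)^n.
From g(0) = 2: A + B = 2.
From g(1) = 7: 2A + B = 7.
Solving: A = 5, B = -3.
So g(n) = 5 \cdot 2^{n} - 3.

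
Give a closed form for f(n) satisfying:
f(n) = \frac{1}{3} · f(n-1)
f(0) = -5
Pure geometric recurrence with ratio \frac{1}{3}.
By induction f(n) = f(0) · (\frac{1}{3})^n = - 5 \cdot 3^{- n}.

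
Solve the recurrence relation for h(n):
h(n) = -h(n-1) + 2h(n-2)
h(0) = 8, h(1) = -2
Characteristic equation: x² + x - 2 = 0, which factors as (x - (1))(x - (-2)) = 0.
Roots r₁ = 1, r₂ = -2 (distinct).
General solution: h(n) = A·(1)^n + B·(-2)^n.
From h(0) = 8: A + B = 8.
From h(1) = -2: A - 2B = -2.
Solving: A = \frac{14}{3}, B = \frac{10}{3}.
So h(n) = \frac{10 \left(-2\right)^{n}}{3} + \frac{14}{3}.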